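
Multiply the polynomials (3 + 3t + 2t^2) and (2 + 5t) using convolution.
Ascending coefficients: a = [3, 3, 2], b = [2, 5]. c[0] = 3×2 = 6; c[1] = 3×5 + 3×2 = 21; c[2] = 3×5 + 2×2 = 19; c[3] = 2×5 = 10. Result coefficients: [6, 21, 19, 10] → 6 + 21t + 19t^2 + 10t^3

6 + 21t + 19t^2 + 10t^3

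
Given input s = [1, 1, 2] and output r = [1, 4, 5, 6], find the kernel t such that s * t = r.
Output length 4 = len(s) + len(t) - 1 ⇒ len(t) = 2. Solve t forward using t[k] = (r[k] - Σ_{i≥1} s[i]·t[k-i]) / s[0]: t[0] = r[0] / s[0] = 1 / 1 = 1; t[1] = (r[1] - 1×1) / s[0] = (4 - 1×1) / 1 = 3. So t = [1, 3]. Forward-check [1, 1, 2] * [1, 3]: r[0] = 1×1 = 1; r[1] = 1×3 + 1×1 = 4; r[2] = 1×3 + 2×1 = 5; r[3] = 2×3 = 6 → [1, 4, 5, 6] ✓

[1, 3]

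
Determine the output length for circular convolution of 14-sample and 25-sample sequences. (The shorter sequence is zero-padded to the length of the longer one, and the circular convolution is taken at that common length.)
Circular convolution (zero-padding the shorter input) has length max(m, n) = max(14, 25) = 25

25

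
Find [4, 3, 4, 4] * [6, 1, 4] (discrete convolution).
y[0] = 4×6 = 24; y[1] = 4×1 + 3×6 = 22; y[2] = 4×4 + 3×1 + 4×6 = 43; y[3] = 3×4 + 4×1 + 4×6 = 40; y[4] = 4×4 + 4×1 = 20; y[5] = 4×4 = 16

[24, 22, 43, 40, 20, 16]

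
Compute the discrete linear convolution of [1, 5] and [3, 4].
y[0] = 1×3 = 3; y[1] = 1×4 + 5×3 = 19; y[2] = 5×4 = 20

[3, 19, 20]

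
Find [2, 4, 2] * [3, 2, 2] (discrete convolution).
y[0] = 2×3 = 6; y[1] = 2×2 + 4×3 = 16; y[2] = 2×2 + 4×2 + 2×3 = 18; y[3] = 4×2 + 2×2 = 12; y[4] = 2×2 = 4

[6, 16, 18, 12, 4]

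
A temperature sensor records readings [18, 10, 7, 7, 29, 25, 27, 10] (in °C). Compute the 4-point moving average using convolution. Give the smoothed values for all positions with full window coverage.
4-point moving average kernel = [1, 1, 1, 1]. Apply in 'valid' mode (full window coverage): avg[0] = (18 + 10 + 7 + 7) / 4 = 10.5; avg[1] = (10 + 7 + 7 + 29) / 4 = 13.25; avg[2] = (7 + 7 + 29 + 25) / 4 = 17.0; avg[3] = (7 + 29 + 25 + 27) / 4 = 22.0; avg[4] = (29 + 25 + 27 + 10) / 4 = 22.75. Smoothed values: [10.5, 13.25, 17.0, 22.0, 22.75]

[10.5, 13.25, 17.0, 22.0, 22.75]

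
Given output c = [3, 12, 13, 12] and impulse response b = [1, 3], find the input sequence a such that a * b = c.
Deconvolve c=[3, 12, 13, 12] by b=[1, 3]. Since b[0]=1, solve forward: a[0] = c[0] / 1 = 3; a[1] = (c[1] - 3×3) / 1 = 3; a[2] = (c[2] - 3×3) / 1 = 4. So a = [3, 3, 4]. Check by forward convolution: c[0] = 3×1 = 3; c[1] = 3×3 + 3×1 = 12; c[2] = 3×3 + 4×1 = 13; c[3] = 4×3 = 12

[3, 3, 4]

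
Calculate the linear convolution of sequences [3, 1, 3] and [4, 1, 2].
y[0] = 3×4 = 12; y[1] = 3×1 + 1×4 = 7; y[2] = 3×2 + 1×1 + 3×4 = 19; y[3] = 1×2 + 3×1 = 5; y[4] = 3×2 = 6

[12, 7, 19, 5, 6]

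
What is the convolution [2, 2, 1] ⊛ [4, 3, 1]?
y[0] = 2×4 = 8; y[1] = 2×3 + 2×4 = 14; y[2] = 2×1 + 2×3 + 1×4 = 12; y[3] = 2×1 + 1×3 = 5; y[4] = 1×1 = 1

[8, 14, 12, 5, 1]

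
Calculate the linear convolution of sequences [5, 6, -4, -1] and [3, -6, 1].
y[0] = 5×3 = 15; y[1] = 5×-6 + 6×3 = -12; y[2] = 5×1 + 6×-6 + -4×3 = -43; y[3] = 6×1 + -4×-6 + -1×3 = 27; y[4] = -4×1 + -1×-6 = 2; y[5] = -1×1 = -1

[15, -12, -43, 27, 2, -1]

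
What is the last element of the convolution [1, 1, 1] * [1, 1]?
Use y[k] = Σ_i a[i]·b[k-i] at k=3. y[3] = 1×1 = 1

1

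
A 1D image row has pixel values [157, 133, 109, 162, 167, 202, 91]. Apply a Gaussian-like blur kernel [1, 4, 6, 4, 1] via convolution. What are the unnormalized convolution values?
Convolve image row [157, 133, 109, 162, 167, 202, 91] with kernel [1, 4, 6, 4, 1]: y[0] = 157×1 = 157; y[1] = 157×4 + 133×1 = 761; y[2] = 157×6 + 133×4 + 109×1 = 1583; y[3] = 157×4 + 133×6 + 109×4 + 162×1 = 2024; y[4] = 157×1 + 133×4 + 109×6 + 162×4 + 167×1 = 2158; y[5] = 133×1 + 109×4 + 162×6 + 167×4 + 202×1 = 2411; y[6] = 109×1 + 162×4 + 167×6 + 202×4 + 91×1 = 2658; y[7] = 162×1 + 167×4 + 202×6 + 91×4 = 2406; y[8] = 167×1 + 202×4 + 91×6 = 1521; y[9] = 202×1 + 91×4 = 566; y[10] = 91×1 = 91 → [157, 761, 1583, 2024, 2158, 2411, 2658, 2406, 1521, 566, 91]. Normalization factor = sum(kernel) = 16.

[157, 761, 1583, 2024, 2158, 2411, 2658, 2406, 1521, 566, 91]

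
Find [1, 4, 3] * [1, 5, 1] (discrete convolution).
y[0] = 1×1 = 1; y[1] = 1×5 + 4×1 = 9; y[2] = 1×1 + 4×5 + 3×1 = 24; y[3] = 4×1 + 3×5 = 19; y[4] = 3×1 = 3

[1, 9, 24, 19, 3]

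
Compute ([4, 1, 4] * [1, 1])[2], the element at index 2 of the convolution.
Use y[k] = Σ_i a[i]·b[k-i] at k=2. y[2] = 1×1 + 4×1 = 5

5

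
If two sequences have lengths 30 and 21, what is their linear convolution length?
Linear/full convolution length: m + n - 1 = 30 + 21 - 1 = 50

50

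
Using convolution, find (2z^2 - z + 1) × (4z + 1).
Ascending coefficients: a = [1, -1, 2], b = [1, 4]. c[0] = 1×1 = 1; c[1] = 1×4 + -1×1 = 3; c[2] = -1×4 + 2×1 = -2; c[3] = 2×4 = 8. Result coefficients: [1, 3, -2, 8] → 8z^3 - 2z^2 + 3z + 1

8z^3 - 2z^2 + 3z + 1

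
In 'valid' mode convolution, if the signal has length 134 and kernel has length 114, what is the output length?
'Valid' mode counts only positions where the kernel fully overlaps the signal: m - n + 1 = 134 - 114 + 1 = 21

21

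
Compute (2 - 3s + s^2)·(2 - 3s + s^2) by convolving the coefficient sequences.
Ascending coefficients: a = [2, -3, 1], b = [2, -3, 1]. c[0] = 2×2 = 4; c[1] = 2×-3 + -3×2 = -12; c[2] = 2×1 + -3×-3 + 1×2 = 13; c[3] = -3×1 + 1×-3 = -6; c[4] = 1×1 = 1. Result coefficients: [4, -12, 13, -6, 1] → 4 - 12s + 13s^2 - 6s^3 + s^4

4 - 12s + 13s^2 - 6s^3 + s^4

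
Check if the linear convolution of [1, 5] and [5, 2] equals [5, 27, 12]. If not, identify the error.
Recompute linear convolution of [1, 5] and [5, 2]: y[0] = 1×5 = 5; y[1] = 1×2 + 5×5 = 27; y[2] = 5×2 = 10 → [5, 27, 10]. Compare to given [5, 27, 12]: they differ at index 2: given 12, correct 10, so answer: No

No. Error at index 2: given 12, correct 10.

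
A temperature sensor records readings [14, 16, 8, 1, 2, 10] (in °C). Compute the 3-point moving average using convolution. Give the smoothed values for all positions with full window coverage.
3-point moving average kernel = [1, 1, 1]. Apply in 'valid' mode (full window coverage): avg[0] = (14 + 16 + 8) / 3 = 12.67; avg[1] = (16 + 8 + 1) / 3 = 8.33; avg[2] = (8 + 1 + 2) / 3 = 3.67; avg[3] = (1 + 2 + 10) / 3 = 4.33. Smoothed values: [12.67, 8.33, 3.67, 4.33]

[12.67, 8.33, 3.67, 4.33]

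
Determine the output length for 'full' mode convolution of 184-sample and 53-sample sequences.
Linear/full convolution length: m + n - 1 = 184 + 53 - 1 = 236

236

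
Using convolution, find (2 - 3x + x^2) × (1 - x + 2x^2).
Ascending coefficients: a = [2, -3, 1], b = [1, -1, 2]. c[0] = 2×1 = 2; c[1] = 2×-1 + -3×1 = -5; c[2] = 2×2 + -3×-1 + 1×1 = 8; c[3] = -3×2 + 1×-1 = -7; c[4] = 1×2 = 2. Result coefficients: [2, -5, 8, -7, 2] → 2 - 5x + 8x^2 - 7x^3 + 2x^4

2 - 5x + 8x^2 - 7x^3 + 2x^4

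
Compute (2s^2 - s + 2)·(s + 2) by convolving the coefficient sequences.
Ascending coefficients: a = [2, -1, 2], b = [2, 1]. c[0] = 2×2 = 4; c[1] = 2×1 + -1×2 = 0; c[2] = -1×1 + 2×2 = 3; c[3] = 2×1 = 2. Result coefficients: [4, 0, 3, 2] → 2s^3 + 3s^2 + 4

2s^3 + 3s^2 + 4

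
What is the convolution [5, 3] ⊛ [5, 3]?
y[0] = 5×5 = 25; y[1] = 5×3 + 3×5 = 30; y[2] = 3×3 = 9

[25, 30, 9]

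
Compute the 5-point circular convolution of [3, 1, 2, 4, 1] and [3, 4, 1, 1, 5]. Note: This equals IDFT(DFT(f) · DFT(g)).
Either evaluate y[k] = Σ_j f[j]·g[(k-j) mod 5] directly, or use IDFT(DFT(f) · DFT(g)). y[0] = 3×3 + 1×5 + 2×1 + 4×1 + 1×4 = 24; y[1] = 3×4 + 1×3 + 2×5 + 4×1 + 1×1 = 30; y[2] = 3×1 + 1×4 + 2×3 + 4×5 + 1×1 = 34; y[3] = 3×1 + 1×1 + 2×4 + 4×3 + 1×5 = 29; y[4] = 3×5 + 1×1 + 2×1 + 4×4 + 1×3 = 37. Result: [24, 30, 34, 29, 37]

[24, 30, 34, 29, 37]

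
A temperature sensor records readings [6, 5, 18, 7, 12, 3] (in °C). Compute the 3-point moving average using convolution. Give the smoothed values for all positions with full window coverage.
3-point moving average kernel = [1, 1, 1]. Apply in 'valid' mode (full window coverage): avg[0] = (6 + 5 + 18) / 3 = 9.67; avg[1] = (5 + 18 + 7) / 3 = 10.0; avg[2] = (18 + 7 + 12) / 3 = 12.33; avg[3] = (7 + 12 + 3) / 3 = 7.33. Smoothed values: [9.67, 10.0, 12.33, 7.33]

[9.67, 10.0, 12.33, 7.33]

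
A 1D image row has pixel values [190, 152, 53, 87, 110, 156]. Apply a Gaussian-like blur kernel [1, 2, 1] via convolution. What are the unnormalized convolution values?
Convolve image row [190, 152, 53, 87, 110, 156] with kernel [1, 2, 1]: y[0] = 190×1 = 190; y[1] = 190×2 + 152×1 = 532; y[2] = 190×1 + 152×2 + 53×1 = 547; y[3] = 152×1 + 53×2 + 87×1 = 345; y[4] = 53×1 + 87×2 + 110×1 = 337; y[5] = 87×1 + 110×2 + 156×1 = 463; y[6] = 110×1 + 156×2 = 422; y[7] = 156×1 = 156 → [190, 532, 547, 345, 337, 463, 422, 156]. Normalization factor = sum(kernel) = 4.

[190, 532, 547, 345, 337, 463, 422, 156]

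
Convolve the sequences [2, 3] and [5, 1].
y[0] = 2×5 = 10; y[1] = 2×1 + 3×5 = 17; y[2] = 3×1 = 3

[10, 17, 3]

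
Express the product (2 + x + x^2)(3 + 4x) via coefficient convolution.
Ascending coefficients: a = [2, 1, 1], b = [3, 4]. c[0] = 2×3 = 6; c[1] = 2×4 + 1×3 = 11; c[2] = 1×4 + 1×3 = 7; c[3] = 1×4 = 4. Result coefficients: [6, 11, 7, 4] → 6 + 11x + 7x^2 + 4x^3

6 + 11x + 7x^2 + 4x^3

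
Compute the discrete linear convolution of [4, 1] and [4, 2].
y[0] = 4×4 = 16; y[1] = 4×2 + 1×4 = 12; y[2] = 1×2 = 2

[16, 12, 2]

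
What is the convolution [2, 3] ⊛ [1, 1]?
y[0] = 2×1 = 2; y[1] = 2×1 + 3×1 = 5; y[2] = 3×1 = 3

[2, 5, 3]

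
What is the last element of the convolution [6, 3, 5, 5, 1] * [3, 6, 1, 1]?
Use y[k] = Σ_i a[i]·b[k-i] at k=7. y[7] = 1×1 = 1

1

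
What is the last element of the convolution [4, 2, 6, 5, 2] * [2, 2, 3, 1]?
Use y[k] = Σ_i a[i]·b[k-i] at k=7. y[7] = 2×1 = 2

2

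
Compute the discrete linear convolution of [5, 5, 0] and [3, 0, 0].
y[0] = 5×3 = 15; y[1] = 5×0 + 5×3 = 15; y[2] = 5×0 + 5×0 + 0×3 = 0; y[3] = 5×0 + 0×0 = 0; y[4] = 0×0 = 0

[15, 15, 0, 0, 0]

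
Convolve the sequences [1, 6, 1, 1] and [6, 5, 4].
y[0] = 1×6 = 6; y[1] = 1×5 + 6×6 = 41; y[2] = 1×4 + 6×5 + 1×6 = 40; y[3] = 6×4 + 1×5 + 1×6 = 35; y[4] = 1×4 + 1×5 = 9; y[5] = 1×4 = 4

[6, 41, 40, 35, 9, 4]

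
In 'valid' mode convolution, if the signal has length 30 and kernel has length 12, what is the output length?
'Valid' mode counts only positions where the kernel fully overlaps the signal: m - n + 1 = 30 - 12 + 1 = 19

19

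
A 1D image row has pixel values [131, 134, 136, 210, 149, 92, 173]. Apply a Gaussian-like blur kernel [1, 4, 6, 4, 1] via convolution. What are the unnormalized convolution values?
Convolve image row [131, 134, 136, 210, 149, 92, 173] with kernel [1, 4, 6, 4, 1]: y[0] = 131×1 = 131; y[1] = 131×4 + 134×1 = 658; y[2] = 131×6 + 134×4 + 136×1 = 1458; y[3] = 131×4 + 134×6 + 136×4 + 210×1 = 2082; y[4] = 131×1 + 134×4 + 136×6 + 210×4 + 149×1 = 2472; y[5] = 134×1 + 136×4 + 210×6 + 149×4 + 92×1 = 2626; y[6] = 136×1 + 210×4 + 149×6 + 92×4 + 173×1 = 2411; y[7] = 210×1 + 149×4 + 92×6 + 173×4 = 2050; y[8] = 149×1 + 92×4 + 173×6 = 1555; y[9] = 92×1 + 173×4 = 784; y[10] = 173×1 = 173 → [131, 658, 1458, 2082, 2472, 2626, 2411, 2050, 1555, 784, 173]. Normalization factor = sum(kernel) = 16.

[131, 658, 1458, 2082, 2472, 2626, 2411, 2050, 1555, 784, 173]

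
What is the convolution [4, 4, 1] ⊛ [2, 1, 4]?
y[0] = 4×2 = 8; y[1] = 4×1 + 4×2 = 12; y[2] = 4×4 + 4×1 + 1×2 = 22; y[3] = 4×4 + 1×1 = 17; y[4] = 1×4 = 4

[8, 12, 22, 17, 4]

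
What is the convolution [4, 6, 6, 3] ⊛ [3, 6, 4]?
y[0] = 4×3 = 12; y[1] = 4×6 + 6×3 = 42; y[2] = 4×4 + 6×6 + 6×3 = 70; y[3] = 6×4 + 6×6 + 3×3 = 69; y[4] = 6×4 + 3×6 = 42; y[5] = 3×4 = 12

[12, 42, 70, 69, 42, 12]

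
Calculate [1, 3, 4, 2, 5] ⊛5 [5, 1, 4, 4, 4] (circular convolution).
Use y[k] = Σ_j a[j]·b[(k-j) mod 5]. y[0] = 1×5 + 3×4 + 4×4 + 2×4 + 5×1 = 46; y[1] = 1×1 + 3×5 + 4×4 + 2×4 + 5×4 = 60; y[2] = 1×4 + 3×1 + 4×5 + 2×4 + 5×4 = 55; y[3] = 1×4 + 3×4 + 4×1 + 2×5 + 5×4 = 50; y[4] = 1×4 + 3×4 + 4×4 + 2×1 + 5×5 = 59. Result: [46, 60, 55, 50, 59]

[46, 60, 55, 50, 59]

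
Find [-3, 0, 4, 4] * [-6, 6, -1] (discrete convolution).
y[0] = -3×-6 = 18; y[1] = -3×6 + 0×-6 = -18; y[2] = -3×-1 + 0×6 + 4×-6 = -21; y[3] = 0×-1 + 4×6 + 4×-6 = 0; y[4] = 4×-1 + 4×6 = 20; y[5] = 4×-1 = -4

[18, -18, -21, 0, 20, -4]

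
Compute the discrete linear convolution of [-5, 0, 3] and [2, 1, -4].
y[0] = -5×2 = -10; y[1] = -5×1 + 0×2 = -5; y[2] = -5×-4 + 0×1 + 3×2 = 26; y[3] = 0×-4 + 3×1 = 3; y[4] = 3×-4 = -12

[-10, -5, 26, 3, -12]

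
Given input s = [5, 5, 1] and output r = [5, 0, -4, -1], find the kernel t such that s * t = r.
Output length 4 = len(s) + len(t) - 1 ⇒ len(t) = 2. Solve t forward using t[k] = (r[k] - Σ_{i≥1} s[i]·t[k-i]) / s[0]: t[0] = r[0] / s[0] = 5 / 5 = 1; t[1] = (r[1] - 5×1) / s[0] = (0 - 5×1) / 5 = -1. So t = [1, -1]. Forward-check [5, 5, 1] * [1, -1]: r[0] = 5×1 = 5; r[1] = 5×-1 + 5×1 = 0; r[2] = 5×-1 + 1×1 = -4; r[3] = 1×-1 = -1 → [5, 0, -4, -1] ✓

[1, -1]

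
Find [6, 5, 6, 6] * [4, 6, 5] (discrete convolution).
y[0] = 6×4 = 24; y[1] = 6×6 + 5×4 = 56; y[2] = 6×5 + 5×6 + 6×4 = 84; y[3] = 5×5 + 6×6 + 6×4 = 85; y[4] = 6×5 + 6×6 = 66; y[5] = 6×5 = 30

[24, 56, 84, 85, 66, 30]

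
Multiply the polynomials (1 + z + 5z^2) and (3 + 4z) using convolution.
Ascending coefficients: a = [1, 1, 5], b = [3, 4]. c[0] = 1×3 = 3; c[1] = 1×4 + 1×3 = 7; c[2] = 1×4 + 5×3 = 19; c[3] = 5×4 = 20. Result coefficients: [3, 7, 19, 20] → 3 + 7z + 19z^2 + 20z^3

3 + 7z + 19z^2 + 20z^3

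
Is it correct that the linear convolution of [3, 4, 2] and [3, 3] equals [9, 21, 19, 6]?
Recompute linear convolution of [3, 4, 2] and [3, 3]: y[0] = 3×3 = 9; y[1] = 3×3 + 4×3 = 21; y[2] = 4×3 + 2×3 = 18; y[3] = 2×3 = 6 → [9, 21, 18, 6]. Compare to given [9, 21, 19, 6]: they differ at index 2: given 19, correct 18, so answer: No

No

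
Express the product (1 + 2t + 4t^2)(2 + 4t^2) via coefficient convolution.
Ascending coefficients: a = [1, 2, 4], b = [2, 0, 4]. c[0] = 1×2 = 2; c[1] = 1×0 + 2×2 = 4; c[2] = 1×4 + 2×0 + 4×2 = 12; c[3] = 2×4 + 4×0 = 8; c[4] = 4×4 = 16. Result coefficients: [2, 4, 12, 8, 16] → 2 + 4t + 12t^2 + 8t^3 + 16t^4

2 + 4t + 12t^2 + 8t^3 + 16t^4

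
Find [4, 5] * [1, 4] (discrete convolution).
y[0] = 4×1 = 4; y[1] = 4×4 + 5×1 = 21; y[2] = 5×4 = 20

[4, 21, 20]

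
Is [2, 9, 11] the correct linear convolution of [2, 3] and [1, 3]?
Recompute linear convolution of [2, 3] and [1, 3]: y[0] = 2×1 = 2; y[1] = 2×3 + 3×1 = 9; y[2] = 3×3 = 9 → [2, 9, 9]. Compare to given [2, 9, 11]: they differ at index 2: given 11, correct 9, so answer: No

No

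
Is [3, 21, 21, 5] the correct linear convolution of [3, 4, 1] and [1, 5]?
Recompute linear convolution of [3, 4, 1] and [1, 5]: y[0] = 3×1 = 3; y[1] = 3×5 + 4×1 = 19; y[2] = 4×5 + 1×1 = 21; y[3] = 1×5 = 5 → [3, 19, 21, 5]. Compare to given [3, 21, 21, 5]: they differ at index 1: given 21, correct 19, so answer: No

No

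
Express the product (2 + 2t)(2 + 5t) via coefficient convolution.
Ascending coefficients: a = [2, 2], b = [2, 5]. c[0] = 2×2 = 4; c[1] = 2×5 + 2×2 = 14; c[2] = 2×5 = 10. Result coefficients: [4, 14, 10] → 4 + 14t + 10t^2

4 + 14t + 10t^2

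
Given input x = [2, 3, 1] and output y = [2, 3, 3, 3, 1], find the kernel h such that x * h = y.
Output length 5 = len(x) + len(h) - 1 ⇒ len(h) = 3. Solve h forward using h[k] = (y[k] - Σ_{i≥1} x[i]·h[k-i]) / x[0]: h[0] = y[0] / x[0] = 2 / 2 = 1; h[1] = (y[1] - 3×1) / x[0] = (3 - 3×1) / 2 = 0; h[2] = (y[2] - 3×0 - 1×1) / x[0] = (3 - 3×0 - 1×1) / 2 = 1. So h = [1, 0, 1]. Forward-check [2, 3, 1] * [1, 0, 1]: y[0] = 2×1 = 2; y[1] = 2×0 + 3×1 = 3; y[2] = 2×1 + 3×0 + 1×1 = 3; y[3] = 3×1 + 1×0 = 3; y[4] = 1×1 = 1 → [2, 3, 3, 3, 1] ✓

[1, 0, 1]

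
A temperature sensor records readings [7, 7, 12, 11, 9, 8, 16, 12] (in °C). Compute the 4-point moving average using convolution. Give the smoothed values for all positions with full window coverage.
4-point moving average kernel = [1, 1, 1, 1]. Apply in 'valid' mode (full window coverage): avg[0] = (7 + 7 + 12 + 11) / 4 = 9.25; avg[1] = (7 + 12 + 11 + 9) / 4 = 9.75; avg[2] = (12 + 11 + 9 + 8) / 4 = 10.0; avg[3] = (11 + 9 + 8 + 16) / 4 = 11.0; avg[4] = (9 + 8 + 16 + 12) / 4 = 11.25. Smoothed values: [9.25, 9.75, 10.0, 11.0, 11.25]

[9.25, 9.75, 10.0, 11.0, 11.25]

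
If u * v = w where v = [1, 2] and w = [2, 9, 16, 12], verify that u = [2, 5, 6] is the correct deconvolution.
Forward-compute [2, 5, 6] * [1, 2]: w[0] = 2×1 = 2; w[1] = 2×2 + 5×1 = 9; w[2] = 5×2 + 6×1 = 16; w[3] = 6×2 = 12 → [2, 9, 16, 12]. Matches given w = [2, 9, 16, 12], so verified.

Verified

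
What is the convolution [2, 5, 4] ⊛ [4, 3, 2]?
y[0] = 2×4 = 8; y[1] = 2×3 + 5×4 = 26; y[2] = 2×2 + 5×3 + 4×4 = 35; y[3] = 5×2 + 4×3 = 22; y[4] = 4×2 = 8

[8, 26, 35, 22, 8]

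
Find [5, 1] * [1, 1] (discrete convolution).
y[0] = 5×1 = 5; y[1] = 5×1 + 1×1 = 6; y[2] = 1×1 = 1

[5, 6, 1]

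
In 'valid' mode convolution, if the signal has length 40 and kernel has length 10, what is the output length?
'Valid' mode counts only positions where the kernel fully overlaps the signal: m - n + 1 = 40 - 10 + 1 = 31

31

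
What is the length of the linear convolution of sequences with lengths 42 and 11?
Linear/full convolution length: m + n - 1 = 42 + 11 - 1 = 52

52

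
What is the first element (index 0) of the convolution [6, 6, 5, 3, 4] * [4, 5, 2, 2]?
Use y[k] = Σ_i a[i]·b[k-i] at k=0. y[0] = 6×4 = 24

24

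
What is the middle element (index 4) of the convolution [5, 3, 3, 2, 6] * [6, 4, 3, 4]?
Use y[k] = Σ_i a[i]·b[k-i] at k=4. y[4] = 3×4 + 3×3 + 2×4 + 6×6 = 65

65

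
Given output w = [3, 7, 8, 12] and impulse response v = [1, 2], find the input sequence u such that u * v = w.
Deconvolve w=[3, 7, 8, 12] by v=[1, 2]. Since v[0]=1, solve forward: u[0] = w[0] / 1 = 3; u[1] = (w[1] - 3×2) / 1 = 1; u[2] = (w[2] - 1×2) / 1 = 6. So u = [3, 1, 6]. Check by forward convolution: w[0] = 3×1 = 3; w[1] = 3×2 + 1×1 = 7; w[2] = 1×2 + 6×1 = 8; w[3] = 6×2 = 12

[3, 1, 6]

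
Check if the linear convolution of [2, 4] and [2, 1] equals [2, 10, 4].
Recompute linear convolution of [2, 4] and [2, 1]: y[0] = 2×2 = 4; y[1] = 2×1 + 4×2 = 10; y[2] = 4×1 = 4 → [4, 10, 4]. Compare to given [2, 10, 4]: they differ at index 0: given 2, correct 4, so answer: No

No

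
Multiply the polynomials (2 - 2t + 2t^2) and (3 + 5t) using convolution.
Ascending coefficients: a = [2, -2, 2], b = [3, 5]. c[0] = 2×3 = 6; c[1] = 2×5 + -2×3 = 4; c[2] = -2×5 + 2×3 = -4; c[3] = 2×5 = 10. Result coefficients: [6, 4, -4, 10] → 6 + 4t - 4t^2 + 10t^3

6 + 4t - 4t^2 + 10t^3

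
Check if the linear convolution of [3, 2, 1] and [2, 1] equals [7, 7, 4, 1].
Recompute linear convolution of [3, 2, 1] and [2, 1]: y[0] = 3×2 = 6; y[1] = 3×1 + 2×2 = 7; y[2] = 2×1 + 1×2 = 4; y[3] = 1×1 = 1 → [6, 7, 4, 1]. Compare to given [7, 7, 4, 1]: they differ at index 0: given 7, correct 6, so answer: No

No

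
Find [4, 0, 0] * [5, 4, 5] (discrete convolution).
y[0] = 4×5 = 20; y[1] = 4×4 + 0×5 = 16; y[2] = 4×5 + 0×4 + 0×5 = 20; y[3] = 0×5 + 0×4 = 0; y[4] = 0×5 = 0

[20, 16, 20, 0, 0]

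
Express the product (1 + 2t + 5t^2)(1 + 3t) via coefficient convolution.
Ascending coefficients: a = [1, 2, 5], b = [1, 3]. c[0] = 1×1 = 1; c[1] = 1×3 + 2×1 = 5; c[2] = 2×3 + 5×1 = 11; c[3] = 5×3 = 15. Result coefficients: [1, 5, 11, 15] → 1 + 5t + 11t^2 + 15t^3

1 + 5t + 11t^2 + 15t^3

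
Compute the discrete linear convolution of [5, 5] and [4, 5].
y[0] = 5×4 = 20; y[1] = 5×5 + 5×4 = 45; y[2] = 5×5 = 25

[20, 45, 25]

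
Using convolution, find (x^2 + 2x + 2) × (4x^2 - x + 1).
Ascending coefficients: a = [2, 2, 1], b = [1, -1, 4]. c[0] = 2×1 = 2; c[1] = 2×-1 + 2×1 = 0; c[2] = 2×4 + 2×-1 + 1×1 = 7; c[3] = 2×4 + 1×-1 = 7; c[4] = 1×4 = 4. Result coefficients: [2, 0, 7, 7, 4] → 4x^4 + 7x^3 + 7x^2 + 2

4x^4 + 7x^3 + 7x^2 + 2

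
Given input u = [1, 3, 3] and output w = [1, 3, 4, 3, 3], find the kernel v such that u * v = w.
Output length 5 = len(u) + len(v) - 1 ⇒ len(v) = 3. Solve v forward using v[k] = (w[k] - Σ_{i≥1} u[i]·v[k-i]) / u[0]: v[0] = w[0] / u[0] = 1 / 1 = 1; v[1] = (w[1] - 3×1) / u[0] = (3 - 3×1) / 1 = 0; v[2] = (w[2] - 3×0 - 3×1) / u[0] = (4 - 3×0 - 3×1) / 1 = 1. So v = [1, 0, 1]. Forward-check [1, 3, 3] * [1, 0, 1]: w[0] = 1×1 = 1; w[1] = 1×0 + 3×1 = 3; w[2] = 1×1 + 3×0 + 3×1 = 4; w[3] = 3×1 + 3×0 = 3; w[4] = 3×1 = 3 → [1, 3, 4, 3, 3] ✓

[1, 0, 1]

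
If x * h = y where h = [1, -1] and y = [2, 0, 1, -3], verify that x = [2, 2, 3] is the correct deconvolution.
Forward-compute [2, 2, 3] * [1, -1]: y[0] = 2×1 = 2; y[1] = 2×-1 + 2×1 = 0; y[2] = 2×-1 + 3×1 = 1; y[3] = 3×-1 = -3 → [2, 0, 1, -3]. Matches given y = [2, 0, 1, -3], so verified.

Verified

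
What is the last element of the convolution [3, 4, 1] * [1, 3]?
Use y[k] = Σ_i a[i]·b[k-i] at k=3. y[3] = 1×3 = 3

3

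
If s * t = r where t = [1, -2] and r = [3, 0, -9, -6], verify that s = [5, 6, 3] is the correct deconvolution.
Forward-compute [5, 6, 3] * [1, -2]: r[0] = 5×1 = 5; r[1] = 5×-2 + 6×1 = -4; r[2] = 6×-2 + 3×1 = -9; r[3] = 3×-2 = -6 → [5, -4, -9, -6]. Does not match given r = [3, 0, -9, -6].

Not verified. [5, 6, 3] * [1, -2] = [5, -4, -9, -6], which differs from [3, 0, -9, -6] at index 0.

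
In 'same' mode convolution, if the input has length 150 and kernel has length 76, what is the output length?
'Same' mode returns an output with the same length as the input: 150

150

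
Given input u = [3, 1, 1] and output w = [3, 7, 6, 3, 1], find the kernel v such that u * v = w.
Output length 5 = len(u) + len(v) - 1 ⇒ len(v) = 3. Solve v forward using v[k] = (w[k] - Σ_{i≥1} u[i]·v[k-i]) / u[0]: v[0] = w[0] / u[0] = 3 / 3 = 1; v[1] = (w[1] - 1×1) / u[0] = (7 - 1×1) / 3 = 2; v[2] = (w[2] - 1×2 - 1×1) / u[0] = (6 - 1×2 - 1×1) / 3 = 1. So v = [1, 2, 1]. Forward-check [3, 1, 1] * [1, 2, 1]: w[0] = 3×1 = 3; w[1] = 3×2 + 1×1 = 7; w[2] = 3×1 + 1×2 + 1×1 = 6; w[3] = 1×1 + 1×2 = 3; w[4] = 1×1 = 1 → [3, 7, 6, 3, 1] ✓

[1, 2, 1]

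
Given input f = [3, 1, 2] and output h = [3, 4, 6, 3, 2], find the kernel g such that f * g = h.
Output length 5 = len(f) + len(g) - 1 ⇒ len(g) = 3. Solve g forward using g[k] = (h[k] - Σ_{i≥1} f[i]·g[k-i]) / f[0]: g[0] = h[0] / f[0] = 3 / 3 = 1; g[1] = (h[1] - 1×1) / f[0] = (4 - 1×1) / 3 = 1; g[2] = (h[2] - 1×1 - 2×1) / f[0] = (6 - 1×1 - 2×1) / 3 = 1. So g = [1, 1, 1]. Forward-check [3, 1, 2] * [1, 1, 1]: h[0] = 3×1 = 3; h[1] = 3×1 + 1×1 = 4; h[2] = 3×1 + 1×1 + 2×1 = 6; h[3] = 1×1 + 2×1 = 3; h[4] = 2×1 = 2 → [3, 4, 6, 3, 2] ✓

[1, 1, 1]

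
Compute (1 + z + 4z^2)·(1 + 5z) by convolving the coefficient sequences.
Ascending coefficients: a = [1, 1, 4], b = [1, 5]. c[0] = 1×1 = 1; c[1] = 1×5 + 1×1 = 6; c[2] = 1×5 + 4×1 = 9; c[3] = 4×5 = 20. Result coefficients: [1, 6, 9, 20] → 1 + 6z + 9z^2 + 20z^3

1 + 6z + 9z^2 + 20z^3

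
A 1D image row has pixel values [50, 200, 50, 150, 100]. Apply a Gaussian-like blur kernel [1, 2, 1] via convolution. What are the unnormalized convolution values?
Convolve image row [50, 200, 50, 150, 100] with kernel [1, 2, 1]: y[0] = 50×1 = 50; y[1] = 50×2 + 200×1 = 300; y[2] = 50×1 + 200×2 + 50×1 = 500; y[3] = 200×1 + 50×2 + 150×1 = 450; y[4] = 50×1 + 150×2 + 100×1 = 450; y[5] = 150×1 + 100×2 = 350; y[6] = 100×1 = 100 → [50, 300, 500, 450, 450, 350, 100]. Normalization factor = sum(kernel) = 4.

[50, 300, 500, 450, 450, 350, 100]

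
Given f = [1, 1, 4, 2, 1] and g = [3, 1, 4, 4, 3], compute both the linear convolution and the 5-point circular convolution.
Linear: y_lin[0] = 1×3 = 3; y_lin[1] = 1×1 + 1×3 = 4; y_lin[2] = 1×4 + 1×1 + 4×3 = 17; y_lin[3] = 1×4 + 1×4 + 4×1 + 2×3 = 18; y_lin[4] = 1×3 + 1×4 + 4×4 + 2×1 + 1×3 = 28; y_lin[5] = 1×3 + 4×4 + 2×4 + 1×1 = 28; y_lin[6] = 4×3 + 2×4 + 1×4 = 24; y_lin[7] = 2×3 + 1×4 = 10; y_lin[8] = 1×3 = 3 → [3, 4, 17, 18, 28, 28, 24, 10, 3]. Circular (length 5): y[0] = 1×3 + 1×3 + 4×4 + 2×4 + 1×1 = 31; y[1] = 1×1 + 1×3 + 4×3 + 2×4 + 1×4 = 28; y[2] = 1×4 + 1×1 + 4×3 + 2×3 + 1×4 = 27; y[3] = 1×4 + 1×4 + 4×1 + 2×3 + 1×3 = 21; y[4] = 1×3 + 1×4 + 4×4 + 2×1 + 1×3 = 28 → [31, 28, 27, 21, 28]

Linear: [3, 4, 17, 18, 28, 28, 24, 10, 3], Circular: [31, 28, 27, 21, 28]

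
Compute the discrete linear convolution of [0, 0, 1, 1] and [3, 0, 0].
y[0] = 0×3 = 0; y[1] = 0×0 + 0×3 = 0; y[2] = 0×0 + 0×0 + 1×3 = 3; y[3] = 0×0 + 1×0 + 1×3 = 3; y[4] = 1×0 + 1×0 = 0; y[5] = 1×0 = 0

[0, 0, 3, 3, 0, 0]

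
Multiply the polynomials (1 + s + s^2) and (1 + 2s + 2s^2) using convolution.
Ascending coefficients: a = [1, 1, 1], b = [1, 2, 2]. c[0] = 1×1 = 1; c[1] = 1×2 + 1×1 = 3; c[2] = 1×2 + 1×2 + 1×1 = 5; c[3] = 1×2 + 1×2 = 4; c[4] = 1×2 = 2. Result coefficients: [1, 3, 5, 4, 2] → 1 + 3s + 5s^2 + 4s^3 + 2s^4

1 + 3s + 5s^2 + 4s^3 + 2s^4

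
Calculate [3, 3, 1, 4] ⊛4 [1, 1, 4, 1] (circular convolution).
Use y[k] = Σ_j f[j]·g[(k-j) mod 4]. y[0] = 3×1 + 3×1 + 1×4 + 4×1 = 14; y[1] = 3×1 + 3×1 + 1×1 + 4×4 = 23; y[2] = 3×4 + 3×1 + 1×1 + 4×1 = 20; y[3] = 3×1 + 3×4 + 1×1 + 4×1 = 20. Result: [14, 23, 20, 20]

[14, 23, 20, 20]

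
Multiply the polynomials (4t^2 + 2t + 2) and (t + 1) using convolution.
Ascending coefficients: a = [2, 2, 4], b = [1, 1]. c[0] = 2×1 = 2; c[1] = 2×1 + 2×1 = 4; c[2] = 2×1 + 4×1 = 6; c[3] = 4×1 = 4. Result coefficients: [2, 4, 6, 4] → 4t^3 + 6t^2 + 4t + 2

4t^3 + 6t^2 + 4t + 2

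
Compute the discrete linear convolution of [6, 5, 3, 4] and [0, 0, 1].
y[0] = 6×0 = 0; y[1] = 6×0 + 5×0 = 0; y[2] = 6×1 + 5×0 + 3×0 = 6; y[3] = 5×1 + 3×0 + 4×0 = 5; y[4] = 3×1 + 4×0 = 3; y[5] = 4×1 = 4

[0, 0, 6, 5, 3, 4]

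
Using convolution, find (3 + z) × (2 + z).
Ascending coefficients: a = [3, 1], b = [2, 1]. c[0] = 3×2 = 6; c[1] = 3×1 + 1×2 = 5; c[2] = 1×1 = 1. Result coefficients: [6, 5, 1] → 6 + 5z + z^2

6 + 5z + z^2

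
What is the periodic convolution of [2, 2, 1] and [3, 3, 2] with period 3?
Use y[k] = Σ_j f[j]·g[(k-j) mod 3]. y[0] = 2×3 + 2×2 + 1×3 = 13; y[1] = 2×3 + 2×3 + 1×2 = 14; y[2] = 2×2 + 2×3 + 1×3 = 13. Result: [13, 14, 13]

[13, 14, 13]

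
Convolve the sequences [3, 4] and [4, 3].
y[0] = 3×4 = 12; y[1] = 3×3 + 4×4 = 25; y[2] = 4×3 = 12

[12, 25, 12]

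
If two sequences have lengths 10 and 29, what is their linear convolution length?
Linear/full convolution length: m + n - 1 = 10 + 29 - 1 = 38

38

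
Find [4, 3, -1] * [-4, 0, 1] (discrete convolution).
y[0] = 4×-4 = -16; y[1] = 4×0 + 3×-4 = -12; y[2] = 4×1 + 3×0 + -1×-4 = 8; y[3] = 3×1 + -1×0 = 3; y[4] = -1×1 = -1

[-16, -12, 8, 3, -1]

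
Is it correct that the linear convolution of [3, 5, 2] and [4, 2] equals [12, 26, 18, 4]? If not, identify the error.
Recompute linear convolution of [3, 5, 2] and [4, 2]: y[0] = 3×4 = 12; y[1] = 3×2 + 5×4 = 26; y[2] = 5×2 + 2×4 = 18; y[3] = 2×2 = 4 → [12, 26, 18, 4]. Given [12, 26, 18, 4] matches, so answer: Yes

Yes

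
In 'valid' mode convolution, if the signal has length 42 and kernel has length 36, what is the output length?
'Valid' mode counts only positions where the kernel fully overlaps the signal: m - n + 1 = 42 - 36 + 1 = 7

7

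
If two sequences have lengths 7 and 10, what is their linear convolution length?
Linear/full convolution length: m + n - 1 = 7 + 10 - 1 = 16

16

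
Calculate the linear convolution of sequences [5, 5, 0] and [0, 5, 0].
y[0] = 5×0 = 0; y[1] = 5×5 + 5×0 = 25; y[2] = 5×0 + 5×5 + 0×0 = 25; y[3] = 5×0 + 0×5 = 0; y[4] = 0×0 = 0

[0, 25, 25, 0, 0]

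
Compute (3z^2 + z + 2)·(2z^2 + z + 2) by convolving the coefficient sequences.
Ascending coefficients: a = [2, 1, 3], b = [2, 1, 2]. c[0] = 2×2 = 4; c[1] = 2×1 + 1×2 = 4; c[2] = 2×2 + 1×1 + 3×2 = 11; c[3] = 1×2 + 3×1 = 5; c[4] = 3×2 = 6. Result coefficients: [4, 4, 11, 5, 6] → 6z^4 + 5z^3 + 11z^2 + 4z + 4

6z^4 + 5z^3 + 11z^2 + 4z + 4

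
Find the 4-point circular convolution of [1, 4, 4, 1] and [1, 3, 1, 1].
Use y[k] = Σ_j x[j]·h[(k-j) mod 4]. y[0] = 1×1 + 4×1 + 4×1 + 1×3 = 12; y[1] = 1×3 + 4×1 + 4×1 + 1×1 = 12; y[2] = 1×1 + 4×3 + 4×1 + 1×1 = 18; y[3] = 1×1 + 4×1 + 4×3 + 1×1 = 18. Result: [12, 12, 18, 18]

[12, 12, 18, 18]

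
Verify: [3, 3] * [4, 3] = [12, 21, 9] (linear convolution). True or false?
Recompute linear convolution of [3, 3] and [4, 3]: y[0] = 3×4 = 12; y[1] = 3×3 + 3×4 = 21; y[2] = 3×3 = 9 → [12, 21, 9]. Given [12, 21, 9] matches, so answer: Yes

Yes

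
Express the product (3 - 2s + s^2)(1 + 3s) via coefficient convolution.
Ascending coefficients: a = [3, -2, 1], b = [1, 3]. c[0] = 3×1 = 3; c[1] = 3×3 + -2×1 = 7; c[2] = -2×3 + 1×1 = -5; c[3] = 1×3 = 3. Result coefficients: [3, 7, -5, 3] → 3 + 7s - 5s^2 + 3s^3

3 + 7s - 5s^2 + 3s^3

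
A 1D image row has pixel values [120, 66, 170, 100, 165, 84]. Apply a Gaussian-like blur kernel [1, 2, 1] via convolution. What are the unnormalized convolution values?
Convolve image row [120, 66, 170, 100, 165, 84] with kernel [1, 2, 1]: y[0] = 120×1 = 120; y[1] = 120×2 + 66×1 = 306; y[2] = 120×1 + 66×2 + 170×1 = 422; y[3] = 66×1 + 170×2 + 100×1 = 506; y[4] = 170×1 + 100×2 + 165×1 = 535; y[5] = 100×1 + 165×2 + 84×1 = 514; y[6] = 165×1 + 84×2 = 333; y[7] = 84×1 = 84 → [120, 306, 422, 506, 535, 514, 333, 84]. Normalization factor = sum(kernel) = 4.

[120, 306, 422, 506, 535, 514, 333, 84]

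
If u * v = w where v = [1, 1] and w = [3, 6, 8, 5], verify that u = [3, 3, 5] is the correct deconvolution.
Forward-compute [3, 3, 5] * [1, 1]: w[0] = 3×1 = 3; w[1] = 3×1 + 3×1 = 6; w[2] = 3×1 + 5×1 = 8; w[3] = 5×1 = 5 → [3, 6, 8, 5]. Matches given w = [3, 6, 8, 5], so verified.

Verified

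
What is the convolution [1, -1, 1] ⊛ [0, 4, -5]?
y[0] = 1×0 = 0; y[1] = 1×4 + -1×0 = 4; y[2] = 1×-5 + -1×4 + 1×0 = -9; y[3] = -1×-5 + 1×4 = 9; y[4] = 1×-5 = -5

[0, 4, -9, 9, -5]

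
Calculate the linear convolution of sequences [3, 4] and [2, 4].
y[0] = 3×2 = 6; y[1] = 3×4 + 4×2 = 20; y[2] = 4×4 = 16

[6, 20, 16]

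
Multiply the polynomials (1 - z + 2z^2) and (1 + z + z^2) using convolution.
Ascending coefficients: a = [1, -1, 2], b = [1, 1, 1]. c[0] = 1×1 = 1; c[1] = 1×1 + -1×1 = 0; c[2] = 1×1 + -1×1 + 2×1 = 2; c[3] = -1×1 + 2×1 = 1; c[4] = 2×1 = 2. Result coefficients: [1, 0, 2, 1, 2] → 1 + 2z^2 + z^3 + 2z^4

1 + 2z^2 + z^3 + 2z^4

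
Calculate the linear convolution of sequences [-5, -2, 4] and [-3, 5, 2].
y[0] = -5×-3 = 15; y[1] = -5×5 + -2×-3 = -19; y[2] = -5×2 + -2×5 + 4×-3 = -32; y[3] = -2×2 + 4×5 = 16; y[4] = 4×2 = 8

[15, -19, -32, 16, 8]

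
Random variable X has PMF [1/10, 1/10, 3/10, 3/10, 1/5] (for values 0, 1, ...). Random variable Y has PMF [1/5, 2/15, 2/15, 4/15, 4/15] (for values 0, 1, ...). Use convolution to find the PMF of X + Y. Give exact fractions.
P(X+Y=k) = Σ_i P(X=i)·P(Y=k-i) — a convolution of [1/10, 1/10, 3/10, 3/10, 1/5] and [1/5, 2/15, 2/15, 4/15, 4/15]. P(X+Y=0) = (1/10)×(1/5) = 1/50; P(X+Y=1) = (1/10)×(2/15) + (1/10)×(1/5) = 1/75 + 1/50 = 1/30; P(X+Y=2) = (1/10)×(2/15) + (1/10)×(2/15) + (3/10)×(1/5) = 1/75 + 1/75 + 3/50 = 13/150; P(X+Y=3) = (1/10)×(4/15) + (1/10)×(2/15) + (3/10)×(2/15) + (3/10)×(1/5) = 2/75 + 1/75 + 1/25 + 3/50 = 7/50; P(X+Y=4) = (1/10)×(4/15) + (1/10)×(4/15) + (3/10)×(2/15) + (3/10)×(2/15) + (1/5)×(1/5) = 2/75 + 2/75 + 1/25 + 1/25 + 1/25 = 13/75; P(X+Y=5) = (1/10)×(4/15) + (3/10)×(4/15) + (3/10)×(2/15) + (1/5)×(2/15) = 2/75 + 2/25 + 1/25 + 2/75 = 13/75; P(X+Y=6) = (3/10)×(4/15) + (3/10)×(4/15) + (1/5)×(2/15) = 2/25 + 2/25 + 2/75 = 14/75; P(X+Y=7) = (3/10)×(4/15) + (1/5)×(4/15) = 2/25 + 4/75 = 2/15; P(X+Y=8) = (1/5)×(4/15) = 4/75. PMF: [1/50, 1/30, 13/150, 7/50, 13/75, 13/75, 14/75, 2/15, 4/75] (sums to 1 ✓)

[1/50, 1/30, 13/150, 7/50, 13/75, 13/75, 14/75, 2/15, 4/75]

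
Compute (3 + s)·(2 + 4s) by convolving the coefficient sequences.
Ascending coefficients: a = [3, 1], b = [2, 4]. c[0] = 3×2 = 6; c[1] = 3×4 + 1×2 = 14; c[2] = 1×4 = 4. Result coefficients: [6, 14, 4] → 6 + 14s + 4s^2

6 + 14s + 4s^2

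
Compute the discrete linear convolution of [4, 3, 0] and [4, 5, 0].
y[0] = 4×4 = 16; y[1] = 4×5 + 3×4 = 32; y[2] = 4×0 + 3×5 + 0×4 = 15; y[3] = 3×0 + 0×5 = 0; y[4] = 0×0 = 0

[16, 32, 15, 0, 0]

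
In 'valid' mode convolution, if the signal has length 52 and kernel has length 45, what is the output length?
'Valid' mode counts only positions where the kernel fully overlaps the signal: m - n + 1 = 52 - 45 + 1 = 8

8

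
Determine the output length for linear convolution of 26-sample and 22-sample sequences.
Linear/full convolution length: m + n - 1 = 26 + 22 - 1 = 47

47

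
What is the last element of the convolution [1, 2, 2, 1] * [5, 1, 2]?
Use y[k] = Σ_i a[i]·b[k-i] at k=5. y[5] = 1×2 = 2

2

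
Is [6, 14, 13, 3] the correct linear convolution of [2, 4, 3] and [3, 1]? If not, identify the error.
Recompute linear convolution of [2, 4, 3] and [3, 1]: y[0] = 2×3 = 6; y[1] = 2×1 + 4×3 = 14; y[2] = 4×1 + 3×3 = 13; y[3] = 3×1 = 3 → [6, 14, 13, 3]. Given [6, 14, 13, 3] matches, so answer: Yes

Yes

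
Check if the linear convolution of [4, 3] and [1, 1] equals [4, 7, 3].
Recompute linear convolution of [4, 3] and [1, 1]: y[0] = 4×1 = 4; y[1] = 4×1 + 3×1 = 7; y[2] = 3×1 = 3 → [4, 7, 3]. Given [4, 7, 3] matches, so answer: Yes

Yes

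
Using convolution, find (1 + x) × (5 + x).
Ascending coefficients: a = [1, 1], b = [5, 1]. c[0] = 1×5 = 5; c[1] = 1×1 + 1×5 = 6; c[2] = 1×1 = 1. Result coefficients: [5, 6, 1] → 5 + 6x + x^2

5 + 6x + x^2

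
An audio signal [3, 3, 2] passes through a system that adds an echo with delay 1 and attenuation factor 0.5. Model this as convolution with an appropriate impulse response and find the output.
Direct-path + delayed-attenuated-path model → impulse response h = [1, 0.5] (1 at lag 0, 0.5 at lag 1). Output y[n] = x[n] + 0.5·x[n - 1] (with x[n] = 0 outside 0..2): y[0] = 3 + 0.5×0 = 3; y[1] = 3 + 0.5×3 = 4.5; y[2] = 2 + 0.5×3 = 3.5; y[3] = 0 + 0.5×2 = 1.0. So y = [3, 4.5, 3.5, 1.0]

[3, 4.5, 3.5, 1.0]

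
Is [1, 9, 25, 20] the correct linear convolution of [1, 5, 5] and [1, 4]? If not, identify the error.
Recompute linear convolution of [1, 5, 5] and [1, 4]: y[0] = 1×1 = 1; y[1] = 1×4 + 5×1 = 9; y[2] = 5×4 + 5×1 = 25; y[3] = 5×4 = 20 → [1, 9, 25, 20]. Given [1, 9, 25, 20] matches, so answer: Yes

Yes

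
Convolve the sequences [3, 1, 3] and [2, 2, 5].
y[0] = 3×2 = 6; y[1] = 3×2 + 1×2 = 8; y[2] = 3×5 + 1×2 + 3×2 = 23; y[3] = 1×5 + 3×2 = 11; y[4] = 3×5 = 15

[6, 8, 23, 11, 15]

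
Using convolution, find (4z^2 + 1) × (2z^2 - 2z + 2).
Ascending coefficients: a = [1, 0, 4], b = [2, -2, 2]. c[0] = 1×2 = 2; c[1] = 1×-2 + 0×2 = -2; c[2] = 1×2 + 0×-2 + 4×2 = 10; c[3] = 0×2 + 4×-2 = -8; c[4] = 4×2 = 8. Result coefficients: [2, -2, 10, -8, 8] → 8z^4 - 8z^3 + 10z^2 - 2z + 2

8z^4 - 8z^3 + 10z^2 - 2z + 2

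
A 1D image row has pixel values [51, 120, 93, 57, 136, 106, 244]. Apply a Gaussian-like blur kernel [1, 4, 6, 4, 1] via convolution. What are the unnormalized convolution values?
Convolve image row [51, 120, 93, 57, 136, 106, 244] with kernel [1, 4, 6, 4, 1]: y[0] = 51×1 = 51; y[1] = 51×4 + 120×1 = 324; y[2] = 51×6 + 120×4 + 93×1 = 879; y[3] = 51×4 + 120×6 + 93×4 + 57×1 = 1353; y[4] = 51×1 + 120×4 + 93×6 + 57×4 + 136×1 = 1453; y[5] = 120×1 + 93×4 + 57×6 + 136×4 + 106×1 = 1484; y[6] = 93×1 + 57×4 + 136×6 + 106×4 + 244×1 = 1805; y[7] = 57×1 + 136×4 + 106×6 + 244×4 = 2213; y[8] = 136×1 + 106×4 + 244×6 = 2024; y[9] = 106×1 + 244×4 = 1082; y[10] = 244×1 = 244 → [51, 324, 879, 1353, 1453, 1484, 1805, 2213, 2024, 1082, 244]. Normalization factor = sum(kernel) = 16.

[51, 324, 879, 1353, 1453, 1484, 1805, 2213, 2024, 1082, 244]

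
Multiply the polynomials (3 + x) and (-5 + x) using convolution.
Ascending coefficients: a = [3, 1], b = [-5, 1]. c[0] = 3×-5 = -15; c[1] = 3×1 + 1×-5 = -2; c[2] = 1×1 = 1. Result coefficients: [-15, -2, 1] → -15 - 2x + x^2

-15 - 2x + x^2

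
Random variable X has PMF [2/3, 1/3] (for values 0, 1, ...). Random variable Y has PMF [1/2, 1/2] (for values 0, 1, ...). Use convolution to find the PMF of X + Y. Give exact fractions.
P(X+Y=k) = Σ_i P(X=i)·P(Y=k-i) — a convolution of [2/3, 1/3] and [1/2, 1/2]. P(X+Y=0) = (2/3)×(1/2) = 1/3; P(X+Y=1) = (2/3)×(1/2) + (1/3)×(1/2) = 1/3 + 1/6 = 1/2; P(X+Y=2) = (1/3)×(1/2) = 1/6. PMF: [1/3, 1/2, 1/6] (sums to 1 ✓)

[1/3, 1/2, 1/6]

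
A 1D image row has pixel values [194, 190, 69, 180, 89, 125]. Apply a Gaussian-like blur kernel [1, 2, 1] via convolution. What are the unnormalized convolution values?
Convolve image row [194, 190, 69, 180, 89, 125] with kernel [1, 2, 1]: y[0] = 194×1 = 194; y[1] = 194×2 + 190×1 = 578; y[2] = 194×1 + 190×2 + 69×1 = 643; y[3] = 190×1 + 69×2 + 180×1 = 508; y[4] = 69×1 + 180×2 + 89×1 = 518; y[5] = 180×1 + 89×2 + 125×1 = 483; y[6] = 89×1 + 125×2 = 339; y[7] = 125×1 = 125 → [194, 578, 643, 508, 518, 483, 339, 125]. Normalization factor = sum(kernel) = 4.

[194, 578, 643, 508, 518, 483, 339, 125]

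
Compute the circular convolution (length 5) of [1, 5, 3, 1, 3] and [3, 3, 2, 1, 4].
Use y[k] = Σ_j u[j]·v[(k-j) mod 5]. y[0] = 1×3 + 5×4 + 3×1 + 1×2 + 3×3 = 37; y[1] = 1×3 + 5×3 + 3×4 + 1×1 + 3×2 = 37; y[2] = 1×2 + 5×3 + 3×3 + 1×4 + 3×1 = 33; y[3] = 1×1 + 5×2 + 3×3 + 1×3 + 3×4 = 35; y[4] = 1×4 + 5×1 + 3×2 + 1×3 + 3×3 = 27. Result: [37, 37, 33, 35, 27]

[37, 37, 33, 35, 27]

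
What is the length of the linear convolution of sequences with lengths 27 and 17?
Linear/full convolution length: m + n - 1 = 27 + 17 - 1 = 43

43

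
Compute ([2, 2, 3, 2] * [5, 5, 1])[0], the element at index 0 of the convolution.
Use y[k] = Σ_i a[i]·b[k-i] at k=0. y[0] = 2×5 = 10

10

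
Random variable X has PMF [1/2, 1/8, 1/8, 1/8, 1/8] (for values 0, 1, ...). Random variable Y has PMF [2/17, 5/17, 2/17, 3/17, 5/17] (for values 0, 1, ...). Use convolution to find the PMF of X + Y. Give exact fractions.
P(X+Y=k) = Σ_i P(X=i)·P(Y=k-i) — a convolution of [1/2, 1/8, 1/8, 1/8, 1/8] and [2/17, 5/17, 2/17, 3/17, 5/17]. P(X+Y=0) = (1/2)×(2/17) = 1/17; P(X+Y=1) = (1/2)×(5/17) + (1/8)×(2/17) = 5/34 + 1/68 = 11/68; P(X+Y=2) = (1/2)×(2/17) + (1/8)×(5/17) + (1/8)×(2/17) = 1/17 + 5/136 + 1/68 = 15/136; P(X+Y=3) = (1/2)×(3/17) + (1/8)×(2/17) + (1/8)×(5/17) + (1/8)×(2/17) = 3/34 + 1/68 + 5/136 + 1/68 = 21/136; P(X+Y=4) = (1/2)×(5/17) + (1/8)×(3/17) + (1/8)×(2/17) + (1/8)×(5/17) + (1/8)×(2/17) = 5/34 + 3/136 + 1/68 + 5/136 + 1/68 = 4/17; P(X+Y=5) = (1/8)×(5/17) + (1/8)×(3/17) + (1/8)×(2/17) + (1/8)×(5/17) = 5/136 + 3/136 + 1/68 + 5/136 = 15/136; P(X+Y=6) = (1/8)×(5/17) + (1/8)×(3/17) + (1/8)×(2/17) = 5/136 + 3/136 + 1/68 = 5/68; P(X+Y=7) = (1/8)×(5/17) + (1/8)×(3/17) = 5/136 + 3/136 = 1/17; P(X+Y=8) = (1/8)×(5/17) = 5/136. PMF: [1/17, 11/68, 15/136, 21/136, 4/17, 15/136, 5/68, 1/17, 5/136] (sums to 1 ✓)

[1/17, 11/68, 15/136, 21/136, 4/17, 15/136, 5/68, 1/17, 5/136]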